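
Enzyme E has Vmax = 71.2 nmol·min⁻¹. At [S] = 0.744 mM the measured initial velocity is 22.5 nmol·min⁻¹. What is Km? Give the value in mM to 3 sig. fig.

1.61 mM

v/Vmax = 22.5/71.2 = 0.3160 = [S]/(Km+[S]).
So Km + [S] = [S]/0.3160 = 2.354 mM, giving Km = 2.354 − 0.744 = 1.61 mM.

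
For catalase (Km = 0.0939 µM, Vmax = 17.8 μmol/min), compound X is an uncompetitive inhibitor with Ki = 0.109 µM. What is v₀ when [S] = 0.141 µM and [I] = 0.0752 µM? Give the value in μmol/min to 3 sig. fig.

α = 1 + [I]/Ki = 1 + 0.0752/0.109 = 1.690.
For an uncompetitive inhibitor, both parameters are divided by α, giving Vmax/α and Km/α: Km,app = 0.0556 µM, Vmax,app = 10.5 μmol/min.
v = Vmax,app·[S]/(Km,app + [S]) = 10.5 × 0.141/(0.0556 + 0.141) = 7.56 μmol/min.

7.56 μmol/min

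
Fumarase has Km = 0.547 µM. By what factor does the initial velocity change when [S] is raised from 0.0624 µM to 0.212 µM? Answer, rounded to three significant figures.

2.73

Since Vmax cancels, v₂/v₁ = [S]₂(Km+[S]₁) / [S]₁(Km+[S]₂).
= 0.212×(0.547+0.0624) / (0.0624×(0.547+0.212)) = 0.1292/0.04736 = 2.73.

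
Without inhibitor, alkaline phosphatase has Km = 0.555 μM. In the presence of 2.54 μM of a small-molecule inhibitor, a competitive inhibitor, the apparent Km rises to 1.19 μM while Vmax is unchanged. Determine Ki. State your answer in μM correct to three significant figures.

2.22 μM

Competitive: Km,app = α·Km with α = 1 + [I]/Ki.
α = Km,app/Km = 1.19/0.555 = 2.144.
Since α = 1 + [I]/Ki, [I]/Ki = 2.144 − 1 = 1.144 and Ki = 2.54/1.144 = 2.22 μM.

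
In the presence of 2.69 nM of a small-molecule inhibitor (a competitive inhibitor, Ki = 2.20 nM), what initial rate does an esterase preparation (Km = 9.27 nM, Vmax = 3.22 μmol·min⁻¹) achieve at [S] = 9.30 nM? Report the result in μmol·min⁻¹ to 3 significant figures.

α = 1 + [I]/Ki = 1 + 2.69/2.20 = 2.223.
For a competitive inhibitor, Vmax is unchanged and the apparent Km becomes α·Km: Km,app = 20.6 nM, Vmax,app = 3.22 μmol·min⁻¹.
v = Vmax,app·[S]/(Km,app + [S]) = 3.22 × 9.30/(20.6 + 9.30) = 1.00 μmol·min⁻¹.

1.00 μmol·min⁻¹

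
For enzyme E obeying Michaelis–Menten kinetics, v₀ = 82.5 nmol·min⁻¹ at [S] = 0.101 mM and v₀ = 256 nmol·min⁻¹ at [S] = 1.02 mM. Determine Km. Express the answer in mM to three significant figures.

0.307 mM

From v = Vmax[S]/(Km+[S]), each point gives Vmax = v(Km+[S])/[S].
Equating: 82.5(Km+0.101)/0.101 = 256(Km+1.02)/1.02.
816.8·Km + 82.5 = 251.0·Km + 256, so (816.8 − 251.0)·Km = 256 − 82.5.
Km = 173.5/565.9 = 0.307 mM; then Vmax = 82.5(0.307+0.101)/0.101 = 333 nmol·min⁻¹.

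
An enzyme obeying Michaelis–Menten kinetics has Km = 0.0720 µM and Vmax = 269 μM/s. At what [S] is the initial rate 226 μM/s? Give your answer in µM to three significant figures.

0.378 µM

Rearranging v = Vmax[S]/(Km+[S]) gives [S] = Km·v/(Vmax − v).
[S] = 0.0720 × 226 / (269 − 226) = 16.27/43.00 = 0.378 µM.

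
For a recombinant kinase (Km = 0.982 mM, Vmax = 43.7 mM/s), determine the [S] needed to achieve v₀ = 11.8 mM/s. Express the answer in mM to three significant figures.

The required fractional saturation is v/Vmax = 11.8/43.7 = 0.2700.
Then [S]/(Km+[S]) = 0.2700 ⇒ [S] = 0.982 × 0.2700/(1 − 0.2700) = 0.363 mM.

0.363 mM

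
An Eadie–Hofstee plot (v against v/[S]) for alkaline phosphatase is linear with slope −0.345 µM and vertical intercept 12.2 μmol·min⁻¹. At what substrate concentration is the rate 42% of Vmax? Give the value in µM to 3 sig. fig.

The Eadie–Hofstee slope gives Km = 0.345 µM (slope = −Km).
v/Vmax = [S]/(Km+[S]) = 0.42 ⇒ [S] = Km·0.42/(1−0.42) = 0.345 × 0.7241 = 0.250 µM.

0.250 µM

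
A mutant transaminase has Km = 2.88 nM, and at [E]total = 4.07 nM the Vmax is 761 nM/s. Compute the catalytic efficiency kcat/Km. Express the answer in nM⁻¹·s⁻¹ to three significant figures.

64.9 nM⁻¹·s⁻¹

kcat = Vmax/[E]total = 761/4.07 = 187 s⁻¹.
kcat/Km = 187/2.88 = 64.9 nM⁻¹·s⁻¹.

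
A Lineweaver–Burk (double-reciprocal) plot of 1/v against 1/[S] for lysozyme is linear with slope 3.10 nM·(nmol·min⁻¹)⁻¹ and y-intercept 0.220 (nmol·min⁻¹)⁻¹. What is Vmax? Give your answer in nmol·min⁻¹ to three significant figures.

The y-intercept of a Lineweaver–Burk plot equals 1/Vmax, so Vmax = 1/0.220 = 4.55 nmol·min⁻¹.

4.55 nmol·min⁻¹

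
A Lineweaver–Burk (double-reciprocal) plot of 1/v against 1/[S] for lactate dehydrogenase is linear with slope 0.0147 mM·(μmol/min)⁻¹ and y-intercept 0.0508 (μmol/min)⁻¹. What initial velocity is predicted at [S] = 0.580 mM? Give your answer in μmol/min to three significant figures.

The y-intercept is 1/Vmax, so Vmax = 1/0.0508 = 19.7 μmol/min.
The slope is Km/Vmax, so Km = 0.0147 × 19.7 = 0.289 mM.
Then v = 19.7 × 0.580/(0.289 + 0.580) = 13.1 μmol/min.

13.1 μmol/min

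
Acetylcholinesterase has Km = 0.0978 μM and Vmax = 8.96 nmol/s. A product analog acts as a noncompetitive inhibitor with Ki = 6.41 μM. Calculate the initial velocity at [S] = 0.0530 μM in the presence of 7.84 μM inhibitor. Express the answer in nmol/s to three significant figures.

With α = 1 + [I]/Ki = 1 + 7.84/6.41 = 2.223, the noncompetitive rate law is v = (Vmax/α)·[S] / (Km + [S]).
v = (8.96/2.223)×0.0530 / (0.0978 + 0.0530) = 0.2136/0.1508 = 1.42 nmol/s.

1.42 nmol/s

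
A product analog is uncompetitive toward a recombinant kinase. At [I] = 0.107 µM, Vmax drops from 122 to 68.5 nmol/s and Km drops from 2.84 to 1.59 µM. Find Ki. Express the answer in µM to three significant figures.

Uncompetitive: Vmax,app = Vmax/α (and Km,app = Km/α) with α = 1 + [I]/Ki.
α = Vmax/Vmax,app = 122/68.5 = 1.781.
Ki = [I]/(α − 1) = 0.107/0.7810 = 0.137 µM.

0.137 µM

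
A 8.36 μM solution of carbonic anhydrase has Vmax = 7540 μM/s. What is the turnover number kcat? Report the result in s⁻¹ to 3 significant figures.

kcat = Vmax/[E]total = 7540 μM/s / 8.36 μM = 902 s⁻¹.

902 s⁻¹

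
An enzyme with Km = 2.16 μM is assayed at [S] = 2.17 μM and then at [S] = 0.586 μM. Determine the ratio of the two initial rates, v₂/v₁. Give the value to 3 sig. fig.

Since Vmax cancels, v₂/v₁ = [S]₂(Km+[S]₁) / [S]₁(Km+[S]₂).
= 0.586×(2.16+2.17) / (2.17×(2.16+0.586)) = 2.537/5.959 = 0.426.

0.426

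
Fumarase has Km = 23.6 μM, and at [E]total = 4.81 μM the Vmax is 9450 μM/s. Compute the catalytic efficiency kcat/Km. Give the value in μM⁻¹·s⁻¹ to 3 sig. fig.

83.2 μM⁻¹·s⁻¹

kcat = Vmax/[E]total = 9450/4.81 = 1960 s⁻¹.
kcat/Km = 1960/23.6 = 83.2 μM⁻¹·s⁻¹.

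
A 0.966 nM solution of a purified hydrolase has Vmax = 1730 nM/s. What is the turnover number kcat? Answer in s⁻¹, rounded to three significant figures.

kcat = Vmax/[E]total = 1730 nM/s / 0.966 nM = 1790 s⁻¹.

1790 s⁻¹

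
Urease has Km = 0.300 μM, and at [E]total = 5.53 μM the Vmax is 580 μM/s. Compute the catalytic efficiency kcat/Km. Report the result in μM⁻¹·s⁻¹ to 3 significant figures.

350 μM⁻¹·s⁻¹

kcat = Vmax/[E]total = 580/5.53 = 105 s⁻¹.
kcat/Km = 105/0.300 = 350 μM⁻¹·s⁻¹.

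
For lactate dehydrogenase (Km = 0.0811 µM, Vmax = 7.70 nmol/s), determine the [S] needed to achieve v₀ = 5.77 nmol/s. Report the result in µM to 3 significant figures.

0.242 µM

The required fractional saturation is v/Vmax = 5.77/7.70 = 0.7494.
Then [S]/(Km+[S]) = 0.7494 ⇒ [S] = 0.0811 × 0.7494/(1 − 0.7494) = 0.242 µM.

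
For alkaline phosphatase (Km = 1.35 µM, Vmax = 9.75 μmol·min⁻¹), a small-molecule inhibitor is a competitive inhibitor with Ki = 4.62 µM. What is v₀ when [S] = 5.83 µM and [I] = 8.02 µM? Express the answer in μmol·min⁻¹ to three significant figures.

5.97 μmol·min⁻¹

α = 1 + [I]/Ki = 1 + 8.02/4.62 = 2.736.
For a competitive inhibitor, Vmax is unchanged and the apparent Km becomes α·Km: Km,app = 3.69 µM, Vmax,app = 9.75 μmol·min⁻¹.
v = Vmax,app·[S]/(Km,app + [S]) = 9.75 × 5.83/(3.69 + 5.83) = 5.97 μmol·min⁻¹.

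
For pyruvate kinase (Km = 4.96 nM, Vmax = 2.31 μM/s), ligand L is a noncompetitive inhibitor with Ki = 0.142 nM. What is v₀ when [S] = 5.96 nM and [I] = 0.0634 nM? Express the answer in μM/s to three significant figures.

With α = 1 + [I]/Ki = 1 + 0.0634/0.142 = 1.446, the noncompetitive rate law is v = (Vmax/α)·[S] / (Km + [S]).
v = (2.31/1.446)×5.96 / (4.96 + 5.96) = 9.518/10.92 = 0.872 μM/s.

0.872 μM/s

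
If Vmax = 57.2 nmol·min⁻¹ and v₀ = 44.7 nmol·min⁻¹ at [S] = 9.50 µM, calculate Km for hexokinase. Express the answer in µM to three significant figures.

2.66 µM

From v = Vmax[S]/(Km+[S]), Km = [S](Vmax − v)/v.
Km = 9.50 × (57.2 − 44.7) / 44.7 = 118.8/44.7 = 2.66 µM.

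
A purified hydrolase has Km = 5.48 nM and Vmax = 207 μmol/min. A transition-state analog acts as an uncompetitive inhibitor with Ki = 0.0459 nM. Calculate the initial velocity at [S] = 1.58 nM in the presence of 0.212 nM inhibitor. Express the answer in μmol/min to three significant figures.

α = 1 + [I]/Ki = 1 + 0.212/0.0459 = 5.619.
For an uncompetitive inhibitor, both parameters are divided by α, giving Vmax/α and Km/α: Km,app = 0.975 nM, Vmax,app = 36.8 μmol/min.
v = Vmax,app·[S]/(Km,app + [S]) = 36.8 × 1.58/(0.975 + 1.58) = 22.8 μmol/min.

22.8 μmol/min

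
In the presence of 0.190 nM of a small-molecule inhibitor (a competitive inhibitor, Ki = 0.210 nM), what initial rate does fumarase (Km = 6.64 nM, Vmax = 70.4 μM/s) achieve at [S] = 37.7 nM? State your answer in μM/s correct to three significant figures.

52.7 μM/s

α = 1 + [I]/Ki = 1 + 0.190/0.210 = 1.905.
For a competitive inhibitor, Vmax is unchanged and the apparent Km becomes α·Km: Km,app = 12.6 nM, Vmax,app = 70.4 μM/s.
v = Vmax,app·[S]/(Km,app + [S]) = 70.4 × 37.7/(12.6 + 37.7) = 52.7 μM/s.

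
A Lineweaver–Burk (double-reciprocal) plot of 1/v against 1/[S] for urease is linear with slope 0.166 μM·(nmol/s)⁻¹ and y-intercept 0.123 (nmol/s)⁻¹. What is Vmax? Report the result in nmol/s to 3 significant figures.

8.13 nmol/s

The y-intercept of a Lineweaver–Burk plot equals 1/Vmax, so Vmax = 1/0.123 = 8.13 nmol/s.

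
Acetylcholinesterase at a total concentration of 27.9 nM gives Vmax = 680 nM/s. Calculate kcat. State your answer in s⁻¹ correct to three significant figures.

24.4 s⁻¹

kcat = Vmax/[E]total = 680 nM/s / 27.9 nM = 24.4 s⁻¹.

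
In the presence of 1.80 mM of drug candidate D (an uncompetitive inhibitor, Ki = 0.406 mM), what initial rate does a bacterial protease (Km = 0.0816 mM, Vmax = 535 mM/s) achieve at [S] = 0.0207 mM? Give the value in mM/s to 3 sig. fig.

With α = 1 + [I]/Ki = 1 + 1.80/0.406 = 5.433, the uncompetitive rate law is v = (Vmax/α)·[S] / (Km/α + [S]).
v = (535/5.433)×0.0207 / (0.0816/5.433 + 0.0207) = 2.038/0.03572 = 57.1 mM/s.

57.1 mM/s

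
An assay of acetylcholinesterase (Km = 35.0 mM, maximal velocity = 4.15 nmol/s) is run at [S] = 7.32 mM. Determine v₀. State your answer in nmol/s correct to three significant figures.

0.718 nmol/s

[S]/(Km+[S]) = 7.32/42.32 = 0.1730, the fractional saturation.
v = 0.1730 × Vmax = 0.1730 × 4.15 = 0.718 nmol/s.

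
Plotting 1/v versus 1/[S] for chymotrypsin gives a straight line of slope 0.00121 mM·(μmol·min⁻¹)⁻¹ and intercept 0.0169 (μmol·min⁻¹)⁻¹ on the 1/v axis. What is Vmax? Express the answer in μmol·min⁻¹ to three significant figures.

59.2 μmol·min⁻¹

The y-intercept of a Lineweaver–Burk plot equals 1/Vmax, so Vmax = 1/0.0169 = 59.2 μmol·min⁻¹.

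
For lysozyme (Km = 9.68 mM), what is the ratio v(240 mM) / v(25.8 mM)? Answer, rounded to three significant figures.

1.32

The fractional saturations are [S]/(Km+[S]) = 25.8/35.48 = 0.7272 and 240/249.7 = 0.9612.
v₂/v₁ is just their ratio: 0.9612/0.7272 = 1.32.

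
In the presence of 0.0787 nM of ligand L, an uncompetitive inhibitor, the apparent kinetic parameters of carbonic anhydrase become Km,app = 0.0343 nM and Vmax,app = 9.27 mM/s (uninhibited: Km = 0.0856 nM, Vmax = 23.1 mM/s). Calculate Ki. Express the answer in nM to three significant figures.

0.0528 nM

Uncompetitive: Vmax,app = Vmax/α (and Km,app = Km/α) with α = 1 + [I]/Ki.
α = Vmax/Vmax,app = 23.1/9.27 = 2.492.
Ki = [I]/(α − 1) = 0.0787/1.492 = 0.0528 nM.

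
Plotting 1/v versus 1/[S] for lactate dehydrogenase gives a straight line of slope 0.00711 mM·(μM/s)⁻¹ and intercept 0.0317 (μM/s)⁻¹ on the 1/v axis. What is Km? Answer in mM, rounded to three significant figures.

0.224 mM

y-intercept = 1/Vmax ⇒ Vmax = 31.5 μM/s; slope = Km/Vmax ⇒ Km = slope × Vmax.
Km = 0.00711 × 31.5 = 0.224 mM.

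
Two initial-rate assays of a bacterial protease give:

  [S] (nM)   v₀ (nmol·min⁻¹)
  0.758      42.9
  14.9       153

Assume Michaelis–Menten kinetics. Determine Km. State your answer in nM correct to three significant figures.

2.38 nM

From v = Vmax[S]/(Km+[S]), each point gives Vmax = v(Km+[S])/[S].
Equating: 42.9(Km+0.758)/0.758 = 153(Km+14.9)/14.9.
56.60·Km + 42.9 = 10.27·Km + 153, so (56.60 − 10.27)·Km = 153 − 42.9.
Km = 110.1/46.33 = 2.38 nM; then Vmax = 42.9(2.38+0.758)/0.758 = 177 nmol·min⁻¹.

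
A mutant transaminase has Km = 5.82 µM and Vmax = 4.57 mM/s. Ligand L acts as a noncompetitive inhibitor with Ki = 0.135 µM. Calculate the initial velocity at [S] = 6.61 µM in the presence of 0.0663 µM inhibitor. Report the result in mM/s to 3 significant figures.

α = 1 + [I]/Ki = 1 + 0.0663/0.135 = 1.491.
For a noncompetitive inhibitor, Vmax is reduced to Vmax/α while Km is unchanged: Km,app = 5.82 µM, Vmax,app = 3.06 mM/s.
v = Vmax,app·[S]/(Km,app + [S]) = 3.06 × 6.61/(5.82 + 6.61) = 1.63 mM/s.

1.63 mM/s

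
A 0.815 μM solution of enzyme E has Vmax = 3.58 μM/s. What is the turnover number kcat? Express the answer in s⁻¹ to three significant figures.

4.39 s⁻¹

kcat = Vmax/[E]total = 3.58 μM/s / 0.815 μM = 4.39 s⁻¹.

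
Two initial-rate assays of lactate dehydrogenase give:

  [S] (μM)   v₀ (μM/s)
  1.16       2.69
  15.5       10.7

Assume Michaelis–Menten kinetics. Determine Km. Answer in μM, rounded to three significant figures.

4.92 μM

In reciprocal form, 1/v = (Km/Vmax)·(1/[S]) + 1/Vmax. The two points give (1/[S], 1/v) = (0.8621, 0.3717) and (0.06452, 0.09346).
Slope = (0.3717 − 0.09346)/(0.8621 − 0.06452) = 0.3489; intercept = 0.3717 − 0.3489×0.8621 = 0.07095.
Vmax = 1/intercept = 14.1 μM/s; Km = slope × Vmax = 0.3489 × 14.1 = 4.92 μM.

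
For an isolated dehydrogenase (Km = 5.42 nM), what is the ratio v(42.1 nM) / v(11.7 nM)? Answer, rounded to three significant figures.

The fractional saturations are [S]/(Km+[S]) = 11.7/17.12 = 0.6834 and 42.1/47.52 = 0.8859.
v₂/v₁ is just their ratio: 0.8859/0.6834 = 1.30.

1.30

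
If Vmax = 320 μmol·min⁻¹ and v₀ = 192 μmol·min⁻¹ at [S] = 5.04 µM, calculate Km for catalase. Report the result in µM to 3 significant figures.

3.36 µM

v/Vmax = 192/320 = 0.6000 = [S]/(Km+[S]).
So Km + [S] = [S]/0.6000 = 8.400 µM, giving Km = 8.400 − 5.04 = 3.36 µM.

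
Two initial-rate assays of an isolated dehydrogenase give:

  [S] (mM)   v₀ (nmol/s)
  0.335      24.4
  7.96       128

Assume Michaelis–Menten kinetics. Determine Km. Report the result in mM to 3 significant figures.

From v = Vmax[S]/(Km+[S]), each point gives Vmax = v(Km+[S])/[S].
Equating: 24.4(Km+0.335)/0.335 = 128(Km+7.96)/7.96.
72.84·Km + 24.4 = 16.08·Km + 128, so (72.84 − 16.08)·Km = 128 − 24.4.
Km = 103.6/56.76 = 1.83 mM; then Vmax = 24.4(1.83+0.335)/0.335 = 157 nmol/s.

1.83 mM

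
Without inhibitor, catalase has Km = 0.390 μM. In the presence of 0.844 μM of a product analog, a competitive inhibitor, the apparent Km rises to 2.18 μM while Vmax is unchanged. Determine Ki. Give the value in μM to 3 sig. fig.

Competitive: Km,app = α·Km with α = 1 + [I]/Ki.
α = Km,app/Km = 2.18/0.390 = 5.590.
Ki = [I]/(α − 1) = 0.844/4.590 = 0.184 μM.

0.184 μM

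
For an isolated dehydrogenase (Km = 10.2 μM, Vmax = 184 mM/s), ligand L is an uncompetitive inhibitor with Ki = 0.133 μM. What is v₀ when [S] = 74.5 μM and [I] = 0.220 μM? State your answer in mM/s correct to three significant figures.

65.9 mM/s

α = 1 + [I]/Ki = 1 + 0.220/0.133 = 2.654.
For an uncompetitive inhibitor, both parameters are divided by α, giving Vmax/α and Km/α: Km,app = 3.84 μM, Vmax,app = 69.3 mM/s.
v = Vmax,app·[S]/(Km,app + [S]) = 69.3 × 74.5/(3.84 + 74.5) = 65.9 mM/s.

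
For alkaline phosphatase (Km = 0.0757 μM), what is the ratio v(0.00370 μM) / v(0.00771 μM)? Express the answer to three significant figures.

0.504

The fractional saturations are [S]/(Km+[S]) = 0.00771/0.08341 = 0.09243 and 0.00370/0.07940 = 0.04660.
v₂/v₁ is just their ratio: 0.04660/0.09243 = 0.504.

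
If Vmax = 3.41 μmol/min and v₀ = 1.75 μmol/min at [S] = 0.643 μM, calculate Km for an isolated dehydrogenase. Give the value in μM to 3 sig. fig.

0.610 μM

From v = Vmax[S]/(Km+[S]), Km = [S](Vmax − v)/v.
Km = 0.643 × (3.41 − 1.75) / 1.75 = 1.067/1.75 = 0.610 μM.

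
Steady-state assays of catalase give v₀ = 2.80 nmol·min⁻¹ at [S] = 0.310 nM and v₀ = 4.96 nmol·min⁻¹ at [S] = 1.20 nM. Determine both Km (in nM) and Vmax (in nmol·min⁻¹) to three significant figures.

Km = 0.441 nM; Vmax = 6.78 nmol·min⁻¹

In reciprocal form, 1/v = (Km/Vmax)·(1/[S]) + 1/Vmax. The two points give (1/[S], 1/v) = (3.226, 0.3571) and (0.8333, 0.2016).
Slope = (0.3571 − 0.2016)/(3.226 − 0.8333) = 0.06501; intercept = 0.3571 − 0.06501×3.226 = 0.1474.
Vmax = 1/intercept = 6.78 nmol·min⁻¹; Km = slope × Vmax = 0.06501 × 6.78 = 0.441 nM.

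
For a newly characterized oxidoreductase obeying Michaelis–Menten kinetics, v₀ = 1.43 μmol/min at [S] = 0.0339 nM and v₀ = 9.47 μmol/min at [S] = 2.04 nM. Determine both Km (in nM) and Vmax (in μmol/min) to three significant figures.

From v = Vmax[S]/(Km+[S]), each point gives Vmax = v(Km+[S])/[S].
Equating: 1.43(Km+0.0339)/0.0339 = 9.47(Km+2.04)/2.04.
42.18·Km + 1.43 = 4.642·Km + 9.47, so (42.18 − 4.642)·Km = 9.47 − 1.43.
Km = 8.040/37.54 = 0.214 nM; then Vmax = 1.43(0.214+0.0339)/0.0339 = 10.5 μmol/min.

Km = 0.214 nM; Vmax = 10.5 μmol/min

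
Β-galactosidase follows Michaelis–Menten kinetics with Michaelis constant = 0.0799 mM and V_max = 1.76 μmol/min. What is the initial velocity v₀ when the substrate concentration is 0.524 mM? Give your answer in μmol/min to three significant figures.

1.53 μmol/min

[S]/(Km+[S]) = 0.524/0.6039 = 0.8677, the fractional saturation.
v = 0.8677 × Vmax = 0.8677 × 1.76 = 1.53 μmol/min.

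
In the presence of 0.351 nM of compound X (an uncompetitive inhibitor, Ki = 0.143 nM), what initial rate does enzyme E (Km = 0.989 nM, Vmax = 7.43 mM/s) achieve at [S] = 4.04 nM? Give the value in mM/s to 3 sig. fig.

α = 1 + [I]/Ki = 1 + 0.351/0.143 = 3.455.
For an uncompetitive inhibitor, both parameters are divided by α, giving Vmax/α and Km/α: Km,app = 0.286 nM, Vmax,app = 2.15 mM/s.
v = Vmax,app·[S]/(Km,app + [S]) = 2.15 × 4.04/(0.286 + 4.04) = 2.01 mM/s.

2.01 mM/s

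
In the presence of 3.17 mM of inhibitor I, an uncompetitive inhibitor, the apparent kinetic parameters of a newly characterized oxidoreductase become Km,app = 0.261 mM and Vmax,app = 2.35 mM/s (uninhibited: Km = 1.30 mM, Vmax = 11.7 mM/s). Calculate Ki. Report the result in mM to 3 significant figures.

0.797 mM

Uncompetitive: Vmax,app = Vmax/α (and Km,app = Km/α) with α = 1 + [I]/Ki.
α = Vmax/Vmax,app = 11.7/2.35 = 4.979.
Since α = 1 + [I]/Ki, [I]/Ki = 4.979 − 1 = 3.979 and Ki = 3.17/3.979 = 0.797 mM.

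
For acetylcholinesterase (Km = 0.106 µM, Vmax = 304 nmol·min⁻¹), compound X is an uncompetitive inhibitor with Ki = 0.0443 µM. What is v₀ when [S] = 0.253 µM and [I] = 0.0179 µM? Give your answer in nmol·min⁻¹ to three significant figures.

With α = 1 + [I]/Ki = 1 + 0.0179/0.0443 = 1.404, the uncompetitive rate law is v = (Vmax/α)·[S] / (Km/α + [S]).
v = (304/1.404)×0.253 / (0.106/1.404 + 0.253) = 54.78/0.3285 = 167 nmol·min⁻¹.

167 nmol·min⁻¹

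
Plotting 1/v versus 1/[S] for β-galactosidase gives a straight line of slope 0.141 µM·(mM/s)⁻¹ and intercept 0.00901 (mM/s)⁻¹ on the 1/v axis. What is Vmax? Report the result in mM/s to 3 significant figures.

The y-intercept of a Lineweaver–Burk plot equals 1/Vmax, so Vmax = 1/0.00901 = 111 mM/s.

111 mM/s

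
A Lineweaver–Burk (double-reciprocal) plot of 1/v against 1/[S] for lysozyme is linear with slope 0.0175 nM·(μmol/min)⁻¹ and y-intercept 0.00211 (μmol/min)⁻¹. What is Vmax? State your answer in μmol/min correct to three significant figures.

The y-intercept of a Lineweaver–Burk plot equals 1/Vmax, so Vmax = 1/0.00211 = 474 μmol/min.

474 μmol/min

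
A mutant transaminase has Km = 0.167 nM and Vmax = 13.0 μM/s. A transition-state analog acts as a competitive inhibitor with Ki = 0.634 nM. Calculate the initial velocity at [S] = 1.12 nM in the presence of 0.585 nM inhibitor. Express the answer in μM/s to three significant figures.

α = 1 + [I]/Ki = 1 + 0.585/0.634 = 1.923.
For a competitive inhibitor, Vmax is unchanged and the apparent Km becomes α·Km: Km,app = 0.321 nM, Vmax,app = 13.0 μM/s.
v = Vmax,app·[S]/(Km,app + [S]) = 13.0 × 1.12/(0.321 + 1.12) = 10.1 μM/s.

10.1 μM/s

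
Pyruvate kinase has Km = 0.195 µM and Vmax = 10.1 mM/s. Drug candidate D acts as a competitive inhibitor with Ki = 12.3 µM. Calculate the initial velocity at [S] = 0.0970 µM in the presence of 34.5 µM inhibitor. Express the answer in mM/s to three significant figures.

1.17 mM/s

With α = 1 + [I]/Ki = 1 + 34.5/12.3 = 3.805, the competitive rate law is v = Vmax[S] / (αKm + [S]).
v = 10.1×0.0970 / (3.805×0.195 + 0.0970) = 0.9797/0.8390 = 1.17 mM/s.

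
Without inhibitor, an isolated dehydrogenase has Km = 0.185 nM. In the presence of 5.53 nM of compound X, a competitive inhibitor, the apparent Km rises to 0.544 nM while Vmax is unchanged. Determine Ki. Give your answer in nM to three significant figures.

2.85 nM

Competitive: Km,app = α·Km with α = 1 + [I]/Ki.
α = Km,app/Km = 0.544/0.185 = 2.941.
Since α = 1 + [I]/Ki, [I]/Ki = 2.941 − 1 = 1.941 and Ki = 5.53/1.941 = 2.85 nM.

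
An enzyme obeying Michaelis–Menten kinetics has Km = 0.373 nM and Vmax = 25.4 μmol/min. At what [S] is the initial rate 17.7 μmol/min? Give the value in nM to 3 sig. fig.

0.857 nM

Rearranging v = Vmax[S]/(Km+[S]) gives [S] = Km·v/(Vmax − v).
[S] = 0.373 × 17.7 / (25.4 − 17.7) = 6.602/7.700 = 0.857 nM.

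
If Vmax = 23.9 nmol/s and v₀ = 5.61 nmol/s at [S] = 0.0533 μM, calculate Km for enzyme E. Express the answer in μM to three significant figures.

v/Vmax = 5.61/23.9 = 0.2347 = [S]/(Km+[S]).
So Km + [S] = [S]/0.2347 = 0.2271 μM, giving Km = 0.2271 − 0.0533 = 0.174 μM.

0.174 μM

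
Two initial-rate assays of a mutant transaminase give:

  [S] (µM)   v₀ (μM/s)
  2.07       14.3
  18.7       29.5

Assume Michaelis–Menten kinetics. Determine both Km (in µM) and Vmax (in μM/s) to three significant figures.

Km = 2.85 µM; Vmax = 34.0 μM/s

In reciprocal form, 1/v = (Km/Vmax)·(1/[S]) + 1/Vmax. The two points give (1/[S], 1/v) = (0.4831, 0.06993) and (0.05348, 0.03390).
Slope = (0.06993 − 0.03390)/(0.4831 − 0.05348) = 0.08387; intercept = 0.06993 − 0.08387×0.4831 = 0.02941.
Vmax = 1/intercept = 34.0 μM/s; Km = slope × Vmax = 0.08387 × 34.0 = 2.85 µM.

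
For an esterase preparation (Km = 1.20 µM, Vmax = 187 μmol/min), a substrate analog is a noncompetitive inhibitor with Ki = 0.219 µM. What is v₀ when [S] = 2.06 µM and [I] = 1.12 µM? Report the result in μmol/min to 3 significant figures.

19.3 μmol/min

With α = 1 + [I]/Ki = 1 + 1.12/0.219 = 6.114, the noncompetitive rate law is v = (Vmax/α)·[S] / (Km + [S]).
v = (187/6.114)×2.06 / (1.20 + 2.06) = 63.00/3.260 = 19.3 μmol/min.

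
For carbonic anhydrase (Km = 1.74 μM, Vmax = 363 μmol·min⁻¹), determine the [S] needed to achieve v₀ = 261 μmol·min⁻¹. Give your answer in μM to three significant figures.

4.45 μM

Rearranging v = Vmax[S]/(Km+[S]) gives [S] = Km·v/(Vmax − v).
[S] = 1.74 × 261 / (363 − 261) = 454.1/102.0 = 4.45 μM.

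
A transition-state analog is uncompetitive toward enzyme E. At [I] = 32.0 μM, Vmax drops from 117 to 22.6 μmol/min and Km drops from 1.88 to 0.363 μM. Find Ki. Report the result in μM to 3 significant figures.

7.66 μM

Uncompetitive: Vmax,app = Vmax/α (and Km,app = Km/α) with α = 1 + [I]/Ki.
α = Vmax/Vmax,app = 117/22.6 = 5.177.
Since α = 1 + [I]/Ki, [I]/Ki = 5.177 − 1 = 4.177 and Ki = 32.0/4.177 = 7.66 μM.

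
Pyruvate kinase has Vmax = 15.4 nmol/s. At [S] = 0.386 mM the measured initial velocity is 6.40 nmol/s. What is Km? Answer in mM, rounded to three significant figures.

0.543 mM

v/Vmax = 6.40/15.4 = 0.4156 = [S]/(Km+[S]).
So Km + [S] = [S]/0.4156 = 0.9288 mM, giving Km = 0.9288 − 0.386 = 0.543 mM.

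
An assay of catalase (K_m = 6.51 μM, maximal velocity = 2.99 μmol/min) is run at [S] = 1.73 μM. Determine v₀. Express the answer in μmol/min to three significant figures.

0.628 μmol/min

[S]/(Km+[S]) = 1.73/8.240 = 0.2100, the fractional saturation.
v = 0.2100 × Vmax = 0.2100 × 2.99 = 0.628 μmol/min.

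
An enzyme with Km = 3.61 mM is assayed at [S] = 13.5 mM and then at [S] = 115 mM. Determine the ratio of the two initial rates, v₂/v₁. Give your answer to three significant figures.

Since Vmax cancels, v₂/v₁ = [S]₂(Km+[S]₁) / [S]₁(Km+[S]₂).
= 115×(3.61+13.5) / (13.5×(3.61+115)) = 1968/1601 = 1.23.

1.23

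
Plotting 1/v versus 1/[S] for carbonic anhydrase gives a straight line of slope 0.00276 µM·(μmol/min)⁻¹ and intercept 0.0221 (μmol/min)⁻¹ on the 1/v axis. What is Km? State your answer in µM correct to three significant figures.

y-intercept = 1/Vmax ⇒ Vmax = 45.2 μmol/min; slope = Km/Vmax ⇒ Km = slope × Vmax.
Km = 0.00276 × 45.2 = 0.125 µM.

0.125 µM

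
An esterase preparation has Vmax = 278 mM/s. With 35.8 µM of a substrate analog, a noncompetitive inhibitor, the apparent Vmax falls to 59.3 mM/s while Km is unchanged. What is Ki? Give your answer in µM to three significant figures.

Noncompetitive: Vmax,app = Vmax/α with α = 1 + [I]/Ki.
α = Vmax/Vmax,app = 278/59.3 = 4.688.
Ki = [I]/(α − 1) = 35.8/3.688 = 9.71 µM.

9.71 µM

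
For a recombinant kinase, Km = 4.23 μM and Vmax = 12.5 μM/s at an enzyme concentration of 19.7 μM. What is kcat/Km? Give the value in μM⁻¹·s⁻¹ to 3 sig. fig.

kcat = Vmax/[E]total = 12.5/19.7 = 0.635 s⁻¹.
kcat/Km = 0.635/4.23 = 0.150 μM⁻¹·s⁻¹.

0.150 μM⁻¹·s⁻¹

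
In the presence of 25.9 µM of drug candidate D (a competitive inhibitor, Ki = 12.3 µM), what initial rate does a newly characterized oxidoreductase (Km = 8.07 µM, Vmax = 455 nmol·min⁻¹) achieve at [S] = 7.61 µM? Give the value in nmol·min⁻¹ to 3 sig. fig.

106 nmol·min⁻¹

α = 1 + [I]/Ki = 1 + 25.9/12.3 = 3.106.
For a competitive inhibitor, Vmax is unchanged and the apparent Km becomes α·Km: Km,app = 25.1 µM, Vmax,app = 455 nmol·min⁻¹.
v = Vmax,app·[S]/(Km,app + [S]) = 455 × 7.61/(25.1 + 7.61) = 106 nmol·min⁻¹.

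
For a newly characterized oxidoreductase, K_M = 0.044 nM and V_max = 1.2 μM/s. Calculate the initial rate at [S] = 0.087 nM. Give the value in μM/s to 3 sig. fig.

[S]/(Km+[S]) = 0.087/0.1310 = 0.6641, the fractional saturation.
v = 0.6641 × Vmax = 0.6641 × 1.2 = 0.797 μM/s.

0.797 μM/s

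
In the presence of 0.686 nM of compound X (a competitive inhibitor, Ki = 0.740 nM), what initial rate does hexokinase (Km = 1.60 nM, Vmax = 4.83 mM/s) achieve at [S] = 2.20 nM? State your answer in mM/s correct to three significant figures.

α = 1 + [I]/Ki = 1 + 0.686/0.740 = 1.927.
For a competitive inhibitor, Vmax is unchanged and the apparent Km becomes α·Km: Km,app = 3.08 nM, Vmax,app = 4.83 mM/s.
v = Vmax,app·[S]/(Km,app + [S]) = 4.83 × 2.20/(3.08 + 2.20) = 2.01 mM/s.

2.01 mM/s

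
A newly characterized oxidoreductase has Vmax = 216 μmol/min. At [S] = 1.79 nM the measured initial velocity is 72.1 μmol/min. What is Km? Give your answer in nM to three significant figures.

3.57 nM

v/Vmax = 72.1/216 = 0.3338 = [S]/(Km+[S]).
So Km + [S] = [S]/0.3338 = 5.363 nM, giving Km = 5.363 − 1.79 = 3.57 nM.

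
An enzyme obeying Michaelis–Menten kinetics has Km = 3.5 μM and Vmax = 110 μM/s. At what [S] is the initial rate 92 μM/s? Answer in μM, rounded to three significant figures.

17.9 μM

Rearranging v = Vmax[S]/(Km+[S]) gives [S] = Km·v/(Vmax − v).
[S] = 3.5 × 92 / (110 − 92) = 322.0/18.00 = 17.9 μM.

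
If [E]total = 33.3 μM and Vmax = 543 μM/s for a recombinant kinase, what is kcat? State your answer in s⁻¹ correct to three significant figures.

kcat = Vmax/[E]total = 543 μM/s / 33.3 μM = 16.3 s⁻¹.

16.3 s⁻¹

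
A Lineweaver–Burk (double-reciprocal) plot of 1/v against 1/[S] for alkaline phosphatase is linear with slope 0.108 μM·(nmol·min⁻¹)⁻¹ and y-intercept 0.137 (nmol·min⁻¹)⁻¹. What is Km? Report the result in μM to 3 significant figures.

0.788 μM

y-intercept = 1/Vmax ⇒ Vmax = 7.30 nmol·min⁻¹; slope = Km/Vmax ⇒ Km = slope × Vmax.
Km = 0.108 × 7.30 = 0.788 μM.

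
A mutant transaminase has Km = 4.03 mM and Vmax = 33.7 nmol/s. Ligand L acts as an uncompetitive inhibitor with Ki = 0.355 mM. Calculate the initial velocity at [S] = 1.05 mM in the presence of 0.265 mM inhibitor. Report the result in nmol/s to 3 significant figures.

6.03 nmol/s

α = 1 + [I]/Ki = 1 + 0.265/0.355 = 1.746.
For an uncompetitive inhibitor, both parameters are divided by α, giving Vmax/α and Km/α: Km,app = 2.31 mM, Vmax,app = 19.3 nmol/s.
v = Vmax,app·[S]/(Km,app + [S]) = 19.3 × 1.05/(2.31 + 1.05) = 6.03 nmol/s.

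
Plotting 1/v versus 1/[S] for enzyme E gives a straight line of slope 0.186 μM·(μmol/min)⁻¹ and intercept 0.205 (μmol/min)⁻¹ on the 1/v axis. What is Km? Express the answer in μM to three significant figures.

y-intercept = 1/Vmax ⇒ Vmax = 4.88 μmol/min; slope = Km/Vmax ⇒ Km = slope × Vmax.
Km = 0.186 × 4.88 = 0.907 μM.

0.907 μM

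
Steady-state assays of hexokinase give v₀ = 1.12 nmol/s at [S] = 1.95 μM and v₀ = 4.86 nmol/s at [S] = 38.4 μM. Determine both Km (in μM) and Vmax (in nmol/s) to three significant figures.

Km = 8.35 μM; Vmax = 5.92 nmol/s

From v = Vmax[S]/(Km+[S]), each point gives Vmax = v(Km+[S])/[S].
Equating: 1.12(Km+1.95)/1.95 = 4.86(Km+38.4)/38.4.
0.5744·Km + 1.12 = 0.1266·Km + 4.86, so (0.5744 − 0.1266)·Km = 4.86 − 1.12.
Km = 3.740/0.4478 = 8.35 μM; then Vmax = 1.12(8.35+1.95)/1.95 = 5.92 nmol/s.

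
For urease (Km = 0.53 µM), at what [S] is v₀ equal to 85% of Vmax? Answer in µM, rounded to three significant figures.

v/Vmax = [S]/(Km+[S]) = 0.85, so [S] = Km·0.85/(1 − 0.85) = 0.53 × 5.667.
[S] = 3.00 µM.

3.00 µM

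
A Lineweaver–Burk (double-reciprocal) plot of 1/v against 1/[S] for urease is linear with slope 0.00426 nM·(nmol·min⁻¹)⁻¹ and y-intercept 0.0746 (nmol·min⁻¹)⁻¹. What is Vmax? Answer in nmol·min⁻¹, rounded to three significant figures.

13.4 nmol·min⁻¹

The y-intercept of a Lineweaver–Burk plot equals 1/Vmax, so Vmax = 1/0.0746 = 13.4 nmol·min⁻¹.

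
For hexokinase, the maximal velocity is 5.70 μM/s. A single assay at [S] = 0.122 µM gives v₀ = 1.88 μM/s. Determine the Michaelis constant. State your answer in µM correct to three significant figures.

v/Vmax = 1.88/5.70 = 0.3298 = [S]/(Km+[S]).
So Km + [S] = [S]/0.3298 = 0.3699 µM, giving Km = 0.3699 − 0.122 = 0.248 µM.

0.248 µM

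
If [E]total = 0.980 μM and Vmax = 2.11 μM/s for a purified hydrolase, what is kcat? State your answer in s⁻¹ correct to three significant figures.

2.15 s⁻¹

kcat = Vmax/[E]total = 2.11 μM/s / 0.980 μM = 2.15 s⁻¹.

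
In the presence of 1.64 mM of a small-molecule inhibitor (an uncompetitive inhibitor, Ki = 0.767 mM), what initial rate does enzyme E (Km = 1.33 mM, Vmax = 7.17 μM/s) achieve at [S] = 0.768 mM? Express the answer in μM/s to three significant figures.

With α = 1 + [I]/Ki = 1 + 1.64/0.767 = 3.138, the uncompetitive rate law is v = (Vmax/α)·[S] / (Km/α + [S]).
v = (7.17/3.138)×0.768 / (1.33/3.138 + 0.768) = 1.755/1.192 = 1.47 μM/s.

1.47 μM/s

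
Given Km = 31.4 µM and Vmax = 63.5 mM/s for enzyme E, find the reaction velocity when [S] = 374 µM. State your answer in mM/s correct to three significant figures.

v = Vmax·[S]/(Km + [S]) = 63.5 × 374 / (31.4 + 374)
  = 23750 / 405.4 = 58.6 mM/s.

58.6 mM/s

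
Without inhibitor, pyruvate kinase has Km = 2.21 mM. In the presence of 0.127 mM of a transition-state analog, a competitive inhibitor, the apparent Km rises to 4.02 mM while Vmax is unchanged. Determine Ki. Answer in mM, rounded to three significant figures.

0.155 mM

Competitive: Km,app = α·Km with α = 1 + [I]/Ki.
α = Km,app/Km = 4.02/2.21 = 1.819.
Since α = 1 + [I]/Ki, [I]/Ki = 1.819 − 1 = 0.8190 and Ki = 0.127/0.8190 = 0.155 mM.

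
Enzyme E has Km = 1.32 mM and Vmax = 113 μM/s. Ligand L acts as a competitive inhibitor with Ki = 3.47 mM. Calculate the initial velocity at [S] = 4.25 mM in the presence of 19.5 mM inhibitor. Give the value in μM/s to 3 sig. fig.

37.0 μM/s

With α = 1 + [I]/Ki = 1 + 19.5/3.47 = 6.620, the competitive rate law is v = Vmax[S] / (αKm + [S]).
v = 113×4.25 / (6.620×1.32 + 4.25) = 480.2/12.99 = 37.0 μM/s.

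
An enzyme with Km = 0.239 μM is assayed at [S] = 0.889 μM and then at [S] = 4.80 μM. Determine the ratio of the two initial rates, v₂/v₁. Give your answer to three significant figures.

1.21

Since Vmax cancels, v₂/v₁ = [S]₂(Km+[S]₁) / [S]₁(Km+[S]₂).
= 4.80×(0.239+0.889) / (0.889×(0.239+4.80)) = 5.414/4.480 = 1.21.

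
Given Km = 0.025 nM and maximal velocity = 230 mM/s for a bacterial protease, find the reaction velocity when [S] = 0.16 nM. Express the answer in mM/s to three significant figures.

v = Vmax·[S]/(Km + [S]) = 230 × 0.16 / (0.025 + 0.16)
  = 36.80 / 0.1850 = 199 mM/s.

199 mM/s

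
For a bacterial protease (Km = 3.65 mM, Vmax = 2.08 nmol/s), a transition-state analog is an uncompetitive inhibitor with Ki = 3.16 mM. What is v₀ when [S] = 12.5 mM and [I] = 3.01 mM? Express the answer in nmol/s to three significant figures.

α = 1 + [I]/Ki = 1 + 3.01/3.16 = 1.953.
For an uncompetitive inhibitor, both parameters are divided by α, giving Vmax/α and Km/α: Km,app = 1.87 mM, Vmax,app = 1.07 nmol/s.
v = Vmax,app·[S]/(Km,app + [S]) = 1.07 × 12.5/(1.87 + 12.5) = 0.927 nmol/s.

0.927 nmol/s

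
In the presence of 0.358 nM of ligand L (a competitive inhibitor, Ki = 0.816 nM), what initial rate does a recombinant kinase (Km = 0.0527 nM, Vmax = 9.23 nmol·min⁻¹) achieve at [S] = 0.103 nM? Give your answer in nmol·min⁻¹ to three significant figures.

With α = 1 + [I]/Ki = 1 + 0.358/0.816 = 1.439, the competitive rate law is v = Vmax[S] / (αKm + [S]).
v = 9.23×0.103 / (1.439×0.0527 + 0.103) = 0.9507/0.1788 = 5.32 nmol·min⁻¹.

5.32 nmol·min⁻¹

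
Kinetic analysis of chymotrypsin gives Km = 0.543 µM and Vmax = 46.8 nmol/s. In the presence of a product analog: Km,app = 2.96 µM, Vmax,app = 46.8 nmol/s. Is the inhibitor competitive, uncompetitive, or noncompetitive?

Km increases (0.543 → 2.96 µM) while Vmax is unchanged — the hallmark of competitive inhibition.

competitive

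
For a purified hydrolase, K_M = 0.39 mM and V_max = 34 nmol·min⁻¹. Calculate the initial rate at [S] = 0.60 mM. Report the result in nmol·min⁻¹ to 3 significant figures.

v = Vmax·[S]/(Km + [S]) = 34 × 0.60 / (0.39 + 0.60)
  = 20.40 / 0.9900 = 20.6 nmol·min⁻¹.

20.6 nmol·min⁻¹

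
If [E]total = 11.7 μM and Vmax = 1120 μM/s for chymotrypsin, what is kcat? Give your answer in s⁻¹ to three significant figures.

kcat = Vmax/[E]total = 1120 μM/s / 11.7 μM = 95.7 s⁻¹.

95.7 s⁻¹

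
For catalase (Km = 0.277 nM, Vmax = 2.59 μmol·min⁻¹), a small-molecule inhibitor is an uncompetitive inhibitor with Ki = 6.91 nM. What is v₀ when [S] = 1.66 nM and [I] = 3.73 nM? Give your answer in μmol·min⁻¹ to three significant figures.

α = 1 + [I]/Ki = 1 + 3.73/6.91 = 1.540.
For an uncompetitive inhibitor, both parameters are divided by α, giving Vmax/α and Km/α: Km,app = 0.180 nM, Vmax,app = 1.68 μmol·min⁻¹.
v = Vmax,app·[S]/(Km,app + [S]) = 1.68 × 1.66/(0.180 + 1.66) = 1.52 μmol·min⁻¹.

1.52 μmol·min⁻¹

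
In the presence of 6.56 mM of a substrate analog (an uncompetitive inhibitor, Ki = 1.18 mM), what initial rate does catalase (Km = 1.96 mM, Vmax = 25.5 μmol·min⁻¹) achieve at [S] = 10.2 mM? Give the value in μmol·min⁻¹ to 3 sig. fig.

With α = 1 + [I]/Ki = 1 + 6.56/1.18 = 6.559, the uncompetitive rate law is v = (Vmax/α)·[S] / (Km/α + [S]).
v = (25.5/6.559)×10.2 / (1.96/6.559 + 10.2) = 39.65/10.50 = 3.78 μmol·min⁻¹.

3.78 μmol·min⁻¹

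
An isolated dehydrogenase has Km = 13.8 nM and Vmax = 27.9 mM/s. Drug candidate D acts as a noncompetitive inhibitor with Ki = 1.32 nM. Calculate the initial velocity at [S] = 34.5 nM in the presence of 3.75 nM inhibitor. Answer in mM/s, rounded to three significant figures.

α = 1 + [I]/Ki = 1 + 3.75/1.32 = 3.841.
For a noncompetitive inhibitor, Vmax is reduced to Vmax/α while Km is unchanged: Km,app = 13.8 nM, Vmax,app = 7.26 mM/s.
v = Vmax,app·[S]/(Km,app + [S]) = 7.26 × 34.5/(13.8 + 34.5) = 5.19 mM/s.

5.19 mM/s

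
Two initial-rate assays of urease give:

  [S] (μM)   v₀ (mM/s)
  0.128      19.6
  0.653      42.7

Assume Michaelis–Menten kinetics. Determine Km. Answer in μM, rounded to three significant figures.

0.263 μM

From v = Vmax[S]/(Km+[S]), each point gives Vmax = v(Km+[S])/[S].
Equating: 19.6(Km+0.128)/0.128 = 42.7(Km+0.653)/0.653.
153.1·Km + 19.6 = 65.39·Km + 42.7, so (153.1 − 65.39)·Km = 42.7 − 19.6.
Km = 23.10/87.73 = 0.263 μM; then Vmax = 19.6(0.263+0.128)/0.128 = 59.9 mM/s.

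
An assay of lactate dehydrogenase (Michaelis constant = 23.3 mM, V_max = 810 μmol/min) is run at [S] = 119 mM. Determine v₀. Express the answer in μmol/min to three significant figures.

677 μmol/min

v = Vmax·[S]/(Km + [S]) = 810 × 119 / (23.3 + 119)
  = 96390 / 142.3 = 677 μmol/min.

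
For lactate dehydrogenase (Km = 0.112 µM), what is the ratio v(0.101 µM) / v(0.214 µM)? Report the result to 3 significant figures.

0.722

The fractional saturations are [S]/(Km+[S]) = 0.214/0.3260 = 0.6564 and 0.101/0.2130 = 0.4742.
v₂/v₁ is just their ratio: 0.4742/0.6564 = 0.722.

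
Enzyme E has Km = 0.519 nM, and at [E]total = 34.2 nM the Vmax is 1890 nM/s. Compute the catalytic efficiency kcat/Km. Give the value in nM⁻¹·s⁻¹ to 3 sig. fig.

106 nM⁻¹·s⁻¹

kcat = Vmax/[E]total = 1890/34.2 = 55.3 s⁻¹.
kcat/Km = 55.3/0.519 = 106 nM⁻¹·s⁻¹.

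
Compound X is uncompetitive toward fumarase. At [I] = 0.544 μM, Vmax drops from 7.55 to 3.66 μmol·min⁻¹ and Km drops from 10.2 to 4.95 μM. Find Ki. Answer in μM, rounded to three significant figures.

Uncompetitive: Vmax,app = Vmax/α (and Km,app = Km/α) with α = 1 + [I]/Ki.
α = Vmax/Vmax,app = 7.55/3.66 = 2.063.
Since α = 1 + [I]/Ki, [I]/Ki = 2.063 − 1 = 1.063 and Ki = 0.544/1.063 = 0.512 μM.

0.512 μM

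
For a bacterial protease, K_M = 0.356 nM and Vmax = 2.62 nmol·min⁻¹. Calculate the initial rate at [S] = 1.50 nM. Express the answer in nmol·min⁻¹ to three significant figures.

[S]/(Km+[S]) = 1.50/1.856 = 0.8082, the fractional saturation.
v = 0.8082 × Vmax = 0.8082 × 2.62 = 2.12 nmol·min⁻¹.

2.12 nmol·min⁻¹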